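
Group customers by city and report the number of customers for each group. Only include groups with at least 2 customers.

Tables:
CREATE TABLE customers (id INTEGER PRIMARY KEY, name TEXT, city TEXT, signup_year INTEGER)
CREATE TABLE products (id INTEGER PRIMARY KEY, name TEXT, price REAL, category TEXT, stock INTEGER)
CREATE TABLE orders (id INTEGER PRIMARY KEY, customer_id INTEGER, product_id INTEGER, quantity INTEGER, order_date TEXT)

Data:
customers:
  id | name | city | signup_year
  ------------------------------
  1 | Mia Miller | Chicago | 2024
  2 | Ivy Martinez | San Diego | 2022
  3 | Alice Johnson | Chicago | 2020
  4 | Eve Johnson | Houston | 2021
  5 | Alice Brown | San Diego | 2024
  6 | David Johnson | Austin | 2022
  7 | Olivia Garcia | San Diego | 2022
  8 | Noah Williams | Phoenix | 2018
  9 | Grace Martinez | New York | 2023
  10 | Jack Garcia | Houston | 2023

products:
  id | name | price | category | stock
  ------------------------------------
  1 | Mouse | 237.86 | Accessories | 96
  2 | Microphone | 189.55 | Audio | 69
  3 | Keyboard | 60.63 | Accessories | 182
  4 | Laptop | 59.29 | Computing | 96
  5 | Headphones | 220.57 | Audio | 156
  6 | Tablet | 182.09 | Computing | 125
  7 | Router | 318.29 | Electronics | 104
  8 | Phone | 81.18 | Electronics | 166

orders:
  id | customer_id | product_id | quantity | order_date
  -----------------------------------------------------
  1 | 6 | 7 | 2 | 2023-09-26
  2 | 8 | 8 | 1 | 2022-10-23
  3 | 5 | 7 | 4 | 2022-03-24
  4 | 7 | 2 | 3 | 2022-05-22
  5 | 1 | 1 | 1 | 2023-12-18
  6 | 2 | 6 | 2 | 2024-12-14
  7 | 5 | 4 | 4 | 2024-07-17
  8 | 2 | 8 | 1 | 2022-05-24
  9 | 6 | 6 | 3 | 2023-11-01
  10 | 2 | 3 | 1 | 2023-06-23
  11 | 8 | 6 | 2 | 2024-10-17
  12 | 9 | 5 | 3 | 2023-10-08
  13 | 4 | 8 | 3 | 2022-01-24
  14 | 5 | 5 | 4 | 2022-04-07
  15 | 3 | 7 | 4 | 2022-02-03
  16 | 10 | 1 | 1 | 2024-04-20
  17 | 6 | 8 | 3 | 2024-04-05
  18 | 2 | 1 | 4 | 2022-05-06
SELECT city, COUNT(*) AS n FROM customers GROUP BY city HAVING COUNT(*) >= 2

Execution result:
city | n
Chicago | 2
Houston | 2
San Diego | 3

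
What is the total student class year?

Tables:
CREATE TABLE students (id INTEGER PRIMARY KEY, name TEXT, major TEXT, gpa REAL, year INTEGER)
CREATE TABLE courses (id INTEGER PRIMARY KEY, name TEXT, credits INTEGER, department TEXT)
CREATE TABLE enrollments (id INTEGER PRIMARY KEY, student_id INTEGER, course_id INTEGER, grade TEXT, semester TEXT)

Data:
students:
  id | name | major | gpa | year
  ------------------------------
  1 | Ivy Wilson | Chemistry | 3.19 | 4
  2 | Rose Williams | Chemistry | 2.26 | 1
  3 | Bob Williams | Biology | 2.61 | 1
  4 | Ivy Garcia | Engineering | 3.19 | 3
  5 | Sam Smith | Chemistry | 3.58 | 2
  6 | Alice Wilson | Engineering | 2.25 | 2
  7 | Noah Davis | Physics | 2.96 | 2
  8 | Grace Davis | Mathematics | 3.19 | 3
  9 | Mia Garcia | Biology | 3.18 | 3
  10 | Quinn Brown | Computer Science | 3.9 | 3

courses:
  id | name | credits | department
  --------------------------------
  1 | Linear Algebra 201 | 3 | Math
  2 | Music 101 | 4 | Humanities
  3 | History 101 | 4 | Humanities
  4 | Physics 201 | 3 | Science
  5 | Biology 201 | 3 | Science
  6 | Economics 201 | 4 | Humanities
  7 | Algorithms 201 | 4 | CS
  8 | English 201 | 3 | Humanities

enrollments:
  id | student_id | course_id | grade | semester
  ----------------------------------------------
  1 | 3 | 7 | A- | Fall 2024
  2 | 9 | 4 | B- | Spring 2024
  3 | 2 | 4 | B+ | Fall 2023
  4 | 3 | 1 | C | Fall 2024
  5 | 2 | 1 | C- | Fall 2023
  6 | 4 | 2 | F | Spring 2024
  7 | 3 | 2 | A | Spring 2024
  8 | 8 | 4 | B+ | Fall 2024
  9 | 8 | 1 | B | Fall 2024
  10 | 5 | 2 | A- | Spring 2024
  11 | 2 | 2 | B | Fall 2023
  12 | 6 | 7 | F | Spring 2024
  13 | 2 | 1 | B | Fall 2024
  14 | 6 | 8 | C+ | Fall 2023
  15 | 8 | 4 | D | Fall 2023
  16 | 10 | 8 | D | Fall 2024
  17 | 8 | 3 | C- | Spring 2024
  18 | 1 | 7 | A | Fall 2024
SELECT SUM(year) FROM students

Execution result:
24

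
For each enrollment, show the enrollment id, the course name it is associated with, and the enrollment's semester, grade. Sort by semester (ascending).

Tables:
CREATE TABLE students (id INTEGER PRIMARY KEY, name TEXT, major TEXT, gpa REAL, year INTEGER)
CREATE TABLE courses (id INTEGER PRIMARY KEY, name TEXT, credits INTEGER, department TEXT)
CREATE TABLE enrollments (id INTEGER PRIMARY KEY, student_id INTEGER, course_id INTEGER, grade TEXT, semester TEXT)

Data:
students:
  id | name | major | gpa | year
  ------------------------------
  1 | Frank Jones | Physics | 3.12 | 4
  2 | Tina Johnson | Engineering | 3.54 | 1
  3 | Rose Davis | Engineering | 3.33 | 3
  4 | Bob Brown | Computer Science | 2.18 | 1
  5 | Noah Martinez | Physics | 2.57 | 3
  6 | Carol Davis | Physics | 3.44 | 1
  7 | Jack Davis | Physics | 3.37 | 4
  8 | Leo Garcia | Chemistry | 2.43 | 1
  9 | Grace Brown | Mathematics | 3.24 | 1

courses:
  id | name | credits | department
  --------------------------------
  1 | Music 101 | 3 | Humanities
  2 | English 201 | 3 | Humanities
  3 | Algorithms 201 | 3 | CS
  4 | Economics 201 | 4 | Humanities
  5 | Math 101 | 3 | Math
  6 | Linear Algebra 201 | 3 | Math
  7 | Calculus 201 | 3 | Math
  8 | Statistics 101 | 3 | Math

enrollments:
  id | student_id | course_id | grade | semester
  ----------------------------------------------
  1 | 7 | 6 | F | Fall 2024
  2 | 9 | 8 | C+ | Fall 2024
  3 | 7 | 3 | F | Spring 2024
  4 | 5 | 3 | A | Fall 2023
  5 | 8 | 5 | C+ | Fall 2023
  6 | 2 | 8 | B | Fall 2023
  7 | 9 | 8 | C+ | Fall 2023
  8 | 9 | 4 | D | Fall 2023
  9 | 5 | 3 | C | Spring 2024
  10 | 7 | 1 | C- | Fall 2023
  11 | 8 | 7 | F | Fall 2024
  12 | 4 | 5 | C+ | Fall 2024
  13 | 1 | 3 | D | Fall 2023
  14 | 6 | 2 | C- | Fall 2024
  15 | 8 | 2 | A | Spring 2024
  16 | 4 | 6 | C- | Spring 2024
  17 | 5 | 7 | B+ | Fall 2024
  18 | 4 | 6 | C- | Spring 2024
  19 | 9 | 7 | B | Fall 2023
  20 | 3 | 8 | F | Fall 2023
SELECT c.id, p.name AS course, c.semester, c.grade FROM enrollments c JOIN courses p ON c.course_id = p.id ORDER BY c.semester ASC

Execution result:
id | course | semester | grade
4 | Algorithms 201 | Fall 2023 | A
5 | Math 101 | Fall 2023 | C+
6 | Statistics 101 | Fall 2023 | B
7 | Statistics 101 | Fall 2023 | C+
8 | Economics 201 | Fall 2023 | D
10 | Music 101 | Fall 2023 | C-
13 | Algorithms 201 | Fall 2023 | D
19 | Calculus 201 | Fall 2023 | B
20 | Statistics 101 | Fall 2023 | F
1 | Linear Algebra 201 | Fall 2024 | F
2 | Statistics 101 | Fall 2024 | C+
11 | Calculus 201 | Fall 2024 | F
12 | Math 101 | Fall 2024 | C+
14 | English 201 | Fall 2024 | C-
17 | Calculus 201 | Fall 2024 | B+
3 | Algorithms 201 | Spring 2024 | F
9 | Algorithms 201 | Spring 2024 | C
15 | English 201 | Spring 2024 | A
16 | Linear Algebra 201 | Spring 2024 | C-
18 | Linear Algebra 201 | Spring 2024 | C-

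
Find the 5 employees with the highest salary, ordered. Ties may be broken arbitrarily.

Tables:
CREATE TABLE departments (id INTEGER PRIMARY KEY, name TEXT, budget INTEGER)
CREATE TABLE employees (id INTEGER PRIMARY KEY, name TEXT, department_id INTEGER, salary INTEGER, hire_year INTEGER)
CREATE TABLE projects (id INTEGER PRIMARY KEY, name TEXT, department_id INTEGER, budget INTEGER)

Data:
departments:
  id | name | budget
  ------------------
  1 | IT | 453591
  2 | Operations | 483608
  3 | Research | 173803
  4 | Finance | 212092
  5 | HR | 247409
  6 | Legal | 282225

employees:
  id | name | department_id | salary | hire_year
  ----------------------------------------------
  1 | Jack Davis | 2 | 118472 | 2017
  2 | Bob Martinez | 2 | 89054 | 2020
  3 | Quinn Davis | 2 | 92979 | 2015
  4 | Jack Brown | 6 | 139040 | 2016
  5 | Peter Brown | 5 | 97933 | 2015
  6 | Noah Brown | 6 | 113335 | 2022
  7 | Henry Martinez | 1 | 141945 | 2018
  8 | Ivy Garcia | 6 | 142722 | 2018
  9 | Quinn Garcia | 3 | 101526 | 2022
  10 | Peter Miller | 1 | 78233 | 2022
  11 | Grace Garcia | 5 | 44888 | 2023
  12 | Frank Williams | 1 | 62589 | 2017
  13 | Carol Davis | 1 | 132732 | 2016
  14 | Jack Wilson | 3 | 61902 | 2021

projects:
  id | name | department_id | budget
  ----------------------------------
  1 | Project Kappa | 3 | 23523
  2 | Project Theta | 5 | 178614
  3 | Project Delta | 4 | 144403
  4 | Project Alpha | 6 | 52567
SELECT name, salary FROM employees ORDER BY salary DESC LIMIT 5

Execution result:
name | salary
Ivy Garcia | 142722
Henry Martinez | 141945
Jack Brown | 139040
Carol Davis | 132732
Jack Davis | 118472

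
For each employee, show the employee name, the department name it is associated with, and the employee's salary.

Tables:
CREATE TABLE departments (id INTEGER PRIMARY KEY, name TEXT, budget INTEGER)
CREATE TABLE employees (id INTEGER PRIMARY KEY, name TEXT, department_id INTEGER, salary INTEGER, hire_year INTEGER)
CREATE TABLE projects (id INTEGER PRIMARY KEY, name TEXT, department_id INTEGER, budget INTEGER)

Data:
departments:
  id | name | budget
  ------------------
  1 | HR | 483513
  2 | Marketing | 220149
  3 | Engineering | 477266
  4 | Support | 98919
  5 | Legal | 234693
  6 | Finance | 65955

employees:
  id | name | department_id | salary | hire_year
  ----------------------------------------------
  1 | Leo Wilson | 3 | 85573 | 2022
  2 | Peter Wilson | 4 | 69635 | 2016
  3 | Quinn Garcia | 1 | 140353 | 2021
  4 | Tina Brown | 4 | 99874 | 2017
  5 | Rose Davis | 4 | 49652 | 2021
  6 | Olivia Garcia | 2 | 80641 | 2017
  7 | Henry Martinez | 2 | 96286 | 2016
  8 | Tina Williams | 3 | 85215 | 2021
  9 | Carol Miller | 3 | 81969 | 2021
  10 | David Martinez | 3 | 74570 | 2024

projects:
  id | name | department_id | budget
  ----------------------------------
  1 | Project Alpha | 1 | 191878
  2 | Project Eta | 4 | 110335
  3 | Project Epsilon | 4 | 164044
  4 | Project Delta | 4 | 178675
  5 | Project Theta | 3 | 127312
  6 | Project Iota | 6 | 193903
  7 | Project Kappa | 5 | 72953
SELECT c.name, p.name AS department, c.salary FROM employees c JOIN departments p ON c.department_id = p.id

Execution result:
name | department | salary
Leo Wilson | Engineering | 85573
Peter Wilson | Support | 69635
Quinn Garcia | HR | 140353
Tina Brown | Support | 99874
Rose Davis | Support | 49652
Olivia Garcia | Marketing | 80641
Henry Martinez | Marketing | 96286
Tina Williams | Engineering | 85215
Carol Miller | Engineering | 81969
David Martinez | Engineering | 74570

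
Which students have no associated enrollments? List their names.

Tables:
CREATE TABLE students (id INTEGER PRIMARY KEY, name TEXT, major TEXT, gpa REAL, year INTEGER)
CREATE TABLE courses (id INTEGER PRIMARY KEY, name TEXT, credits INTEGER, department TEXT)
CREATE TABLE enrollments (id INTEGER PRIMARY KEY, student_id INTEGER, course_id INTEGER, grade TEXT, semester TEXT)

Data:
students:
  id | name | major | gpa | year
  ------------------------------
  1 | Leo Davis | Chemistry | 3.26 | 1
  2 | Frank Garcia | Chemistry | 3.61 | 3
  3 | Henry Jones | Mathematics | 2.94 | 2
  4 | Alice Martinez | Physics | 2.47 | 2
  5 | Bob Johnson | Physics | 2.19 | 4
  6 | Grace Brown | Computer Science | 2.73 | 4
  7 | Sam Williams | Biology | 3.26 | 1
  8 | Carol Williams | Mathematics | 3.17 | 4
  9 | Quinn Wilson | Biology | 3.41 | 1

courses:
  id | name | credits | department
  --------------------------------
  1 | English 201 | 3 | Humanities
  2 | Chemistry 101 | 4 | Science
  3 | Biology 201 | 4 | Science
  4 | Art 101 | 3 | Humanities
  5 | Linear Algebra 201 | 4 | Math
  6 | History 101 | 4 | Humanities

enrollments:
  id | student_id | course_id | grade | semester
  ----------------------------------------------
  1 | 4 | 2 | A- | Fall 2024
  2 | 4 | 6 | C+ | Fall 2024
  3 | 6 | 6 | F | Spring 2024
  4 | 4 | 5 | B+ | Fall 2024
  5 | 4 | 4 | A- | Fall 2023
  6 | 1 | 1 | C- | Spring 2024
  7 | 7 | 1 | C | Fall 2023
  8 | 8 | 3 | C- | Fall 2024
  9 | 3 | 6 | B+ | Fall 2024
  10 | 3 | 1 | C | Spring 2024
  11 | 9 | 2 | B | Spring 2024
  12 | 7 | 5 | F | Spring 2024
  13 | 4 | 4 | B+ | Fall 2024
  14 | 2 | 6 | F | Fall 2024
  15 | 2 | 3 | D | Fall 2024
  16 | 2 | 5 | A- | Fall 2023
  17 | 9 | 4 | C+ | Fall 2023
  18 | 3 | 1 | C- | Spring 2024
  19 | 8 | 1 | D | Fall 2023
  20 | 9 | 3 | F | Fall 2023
SELECT p.name FROM students p LEFT JOIN enrollments c ON c.student_id = p.id WHERE c.id IS NULL

Execution result:
Bob Johnson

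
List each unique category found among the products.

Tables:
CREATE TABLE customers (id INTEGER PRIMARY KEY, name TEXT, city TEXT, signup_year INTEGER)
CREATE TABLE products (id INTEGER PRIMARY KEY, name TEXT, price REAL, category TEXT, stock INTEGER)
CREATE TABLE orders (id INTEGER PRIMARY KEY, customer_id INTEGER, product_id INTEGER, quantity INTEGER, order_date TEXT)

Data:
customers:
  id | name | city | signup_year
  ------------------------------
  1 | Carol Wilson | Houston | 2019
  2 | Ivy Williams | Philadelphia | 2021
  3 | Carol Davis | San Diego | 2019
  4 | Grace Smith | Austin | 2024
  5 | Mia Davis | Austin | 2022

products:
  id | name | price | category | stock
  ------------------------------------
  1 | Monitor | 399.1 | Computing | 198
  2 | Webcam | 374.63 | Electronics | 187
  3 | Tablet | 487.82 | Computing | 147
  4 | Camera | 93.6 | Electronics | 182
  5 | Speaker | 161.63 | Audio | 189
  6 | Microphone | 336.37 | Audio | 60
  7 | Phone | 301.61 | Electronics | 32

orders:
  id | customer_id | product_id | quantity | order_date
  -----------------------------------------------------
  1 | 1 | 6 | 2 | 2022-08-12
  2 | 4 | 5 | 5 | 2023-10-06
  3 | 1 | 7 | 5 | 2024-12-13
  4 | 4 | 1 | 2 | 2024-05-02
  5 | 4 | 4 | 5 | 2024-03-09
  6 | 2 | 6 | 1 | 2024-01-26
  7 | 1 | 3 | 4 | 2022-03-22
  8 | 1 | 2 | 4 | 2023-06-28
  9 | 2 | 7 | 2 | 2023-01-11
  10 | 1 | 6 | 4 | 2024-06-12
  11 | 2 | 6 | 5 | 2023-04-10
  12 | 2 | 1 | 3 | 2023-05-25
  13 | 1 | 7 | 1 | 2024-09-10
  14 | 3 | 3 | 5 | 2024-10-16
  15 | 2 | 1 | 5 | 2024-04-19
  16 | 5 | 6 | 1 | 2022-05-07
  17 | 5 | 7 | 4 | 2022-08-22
SELECT DISTINCT category FROM products

Execution result:
category
Computing
Electronics
Audio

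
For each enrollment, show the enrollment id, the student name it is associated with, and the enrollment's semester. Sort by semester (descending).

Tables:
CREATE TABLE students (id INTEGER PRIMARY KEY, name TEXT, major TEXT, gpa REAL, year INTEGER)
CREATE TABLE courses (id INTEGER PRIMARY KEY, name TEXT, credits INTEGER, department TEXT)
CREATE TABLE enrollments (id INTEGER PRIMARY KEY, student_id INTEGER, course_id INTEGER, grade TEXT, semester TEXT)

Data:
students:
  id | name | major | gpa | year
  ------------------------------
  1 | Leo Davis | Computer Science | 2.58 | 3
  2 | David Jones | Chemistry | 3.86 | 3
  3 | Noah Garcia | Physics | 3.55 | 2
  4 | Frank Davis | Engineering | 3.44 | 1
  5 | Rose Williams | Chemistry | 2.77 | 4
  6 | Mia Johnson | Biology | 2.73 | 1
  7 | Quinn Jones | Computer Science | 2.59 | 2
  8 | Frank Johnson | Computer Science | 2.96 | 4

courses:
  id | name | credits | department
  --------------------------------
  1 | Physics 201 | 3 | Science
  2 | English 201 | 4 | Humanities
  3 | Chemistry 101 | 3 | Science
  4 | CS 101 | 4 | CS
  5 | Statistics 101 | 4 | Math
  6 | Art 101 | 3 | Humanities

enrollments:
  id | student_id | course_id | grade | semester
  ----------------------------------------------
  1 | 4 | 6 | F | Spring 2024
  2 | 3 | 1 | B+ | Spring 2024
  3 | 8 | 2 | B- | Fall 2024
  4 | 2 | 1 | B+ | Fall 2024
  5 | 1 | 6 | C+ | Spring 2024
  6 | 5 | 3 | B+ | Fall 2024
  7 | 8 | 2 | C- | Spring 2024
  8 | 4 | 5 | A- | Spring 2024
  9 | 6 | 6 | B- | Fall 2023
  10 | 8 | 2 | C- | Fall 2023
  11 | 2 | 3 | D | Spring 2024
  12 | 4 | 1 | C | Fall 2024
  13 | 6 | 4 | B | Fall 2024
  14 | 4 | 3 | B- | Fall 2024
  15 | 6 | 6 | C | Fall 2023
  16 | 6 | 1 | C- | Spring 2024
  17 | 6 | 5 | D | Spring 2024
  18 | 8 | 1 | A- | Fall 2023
SELECT c.id, p.name AS student, c.semester FROM enrollments c JOIN students p ON c.student_id = p.id ORDER BY c.semester DESC

Execution result:
id | student | semester
1 | Frank Davis | Spring 2024
2 | Noah Garcia | Spring 2024
5 | Leo Davis | Spring 2024
7 | Frank Johnson | Spring 2024
8 | Frank Davis | Spring 2024
11 | David Jones | Spring 2024
16 | Mia Johnson | Spring 2024
17 | Mia Johnson | Spring 2024
3 | Frank Johnson | Fall 2024
4 | David Jones | Fall 2024
6 | Rose Williams | Fall 2024
12 | Frank Davis | Fall 2024
13 | Mia Johnson | Fall 2024
14 | Frank Davis | Fall 2024
9 | Mia Johnson | Fall 2023
10 | Frank Johnson | Fall 2023
15 | Mia Johnson | Fall 2023
18 | Frank Johnson | Fall 2023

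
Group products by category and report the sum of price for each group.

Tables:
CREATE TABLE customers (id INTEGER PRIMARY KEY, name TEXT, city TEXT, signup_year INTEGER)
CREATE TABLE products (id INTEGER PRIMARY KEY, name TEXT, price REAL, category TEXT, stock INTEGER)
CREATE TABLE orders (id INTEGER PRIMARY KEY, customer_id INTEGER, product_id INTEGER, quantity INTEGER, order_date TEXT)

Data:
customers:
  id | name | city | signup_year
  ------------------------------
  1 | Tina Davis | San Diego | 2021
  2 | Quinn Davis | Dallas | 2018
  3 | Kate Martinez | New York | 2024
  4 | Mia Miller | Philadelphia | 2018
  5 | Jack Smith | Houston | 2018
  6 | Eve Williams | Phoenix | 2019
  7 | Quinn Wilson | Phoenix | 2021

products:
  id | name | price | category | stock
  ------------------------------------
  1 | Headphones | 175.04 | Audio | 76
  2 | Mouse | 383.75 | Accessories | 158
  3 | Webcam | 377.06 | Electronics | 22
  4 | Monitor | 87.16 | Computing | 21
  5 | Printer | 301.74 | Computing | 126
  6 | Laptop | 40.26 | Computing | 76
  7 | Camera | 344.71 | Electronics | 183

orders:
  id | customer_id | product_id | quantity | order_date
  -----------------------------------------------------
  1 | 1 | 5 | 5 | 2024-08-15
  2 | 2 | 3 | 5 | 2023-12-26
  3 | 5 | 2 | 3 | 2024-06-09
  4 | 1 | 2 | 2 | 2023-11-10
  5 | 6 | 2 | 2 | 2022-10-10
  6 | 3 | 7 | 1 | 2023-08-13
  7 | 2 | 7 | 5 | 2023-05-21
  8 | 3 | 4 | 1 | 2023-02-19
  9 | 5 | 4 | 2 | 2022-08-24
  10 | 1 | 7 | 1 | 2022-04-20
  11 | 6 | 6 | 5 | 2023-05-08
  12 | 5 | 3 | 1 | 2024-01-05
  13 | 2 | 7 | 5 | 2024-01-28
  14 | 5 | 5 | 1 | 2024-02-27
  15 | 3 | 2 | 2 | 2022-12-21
SELECT category, SUM(price) AS sum_price FROM products GROUP BY category

Execution result:
category | sum_price
Accessories | 383.75
Audio | 175.04
Computing | 429.16
Electronics | 721.77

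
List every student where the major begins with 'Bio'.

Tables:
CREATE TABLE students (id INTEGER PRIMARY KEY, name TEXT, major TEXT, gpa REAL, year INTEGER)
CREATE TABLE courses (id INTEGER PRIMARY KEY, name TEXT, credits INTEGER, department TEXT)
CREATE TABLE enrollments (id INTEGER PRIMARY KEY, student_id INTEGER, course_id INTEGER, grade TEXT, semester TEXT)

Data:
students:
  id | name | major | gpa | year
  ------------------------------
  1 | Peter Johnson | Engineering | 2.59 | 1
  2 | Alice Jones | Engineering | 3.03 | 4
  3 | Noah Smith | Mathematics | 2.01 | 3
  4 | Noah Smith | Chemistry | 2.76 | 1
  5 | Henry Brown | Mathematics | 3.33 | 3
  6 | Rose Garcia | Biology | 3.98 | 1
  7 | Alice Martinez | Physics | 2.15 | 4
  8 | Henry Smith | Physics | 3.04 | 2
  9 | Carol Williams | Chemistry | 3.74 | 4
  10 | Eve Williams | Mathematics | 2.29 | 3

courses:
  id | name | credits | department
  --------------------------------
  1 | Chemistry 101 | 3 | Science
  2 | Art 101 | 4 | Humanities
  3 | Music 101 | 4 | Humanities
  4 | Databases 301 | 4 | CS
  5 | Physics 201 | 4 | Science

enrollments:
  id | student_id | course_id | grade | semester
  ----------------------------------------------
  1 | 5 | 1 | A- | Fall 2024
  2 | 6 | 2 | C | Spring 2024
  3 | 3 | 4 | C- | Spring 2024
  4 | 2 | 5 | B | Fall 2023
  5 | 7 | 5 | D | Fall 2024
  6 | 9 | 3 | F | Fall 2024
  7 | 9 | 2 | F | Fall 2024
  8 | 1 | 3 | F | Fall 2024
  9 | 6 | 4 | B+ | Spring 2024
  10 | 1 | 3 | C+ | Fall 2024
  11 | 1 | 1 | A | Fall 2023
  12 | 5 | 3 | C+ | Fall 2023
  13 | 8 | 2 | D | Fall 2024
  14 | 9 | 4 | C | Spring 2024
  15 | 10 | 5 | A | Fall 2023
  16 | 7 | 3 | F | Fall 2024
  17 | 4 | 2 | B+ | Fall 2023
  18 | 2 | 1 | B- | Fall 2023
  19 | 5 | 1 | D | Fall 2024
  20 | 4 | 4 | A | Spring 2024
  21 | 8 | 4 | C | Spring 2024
SELECT name, major FROM students WHERE major LIKE 'Bio%'

Execution result:
name | major
Rose Garcia | Biology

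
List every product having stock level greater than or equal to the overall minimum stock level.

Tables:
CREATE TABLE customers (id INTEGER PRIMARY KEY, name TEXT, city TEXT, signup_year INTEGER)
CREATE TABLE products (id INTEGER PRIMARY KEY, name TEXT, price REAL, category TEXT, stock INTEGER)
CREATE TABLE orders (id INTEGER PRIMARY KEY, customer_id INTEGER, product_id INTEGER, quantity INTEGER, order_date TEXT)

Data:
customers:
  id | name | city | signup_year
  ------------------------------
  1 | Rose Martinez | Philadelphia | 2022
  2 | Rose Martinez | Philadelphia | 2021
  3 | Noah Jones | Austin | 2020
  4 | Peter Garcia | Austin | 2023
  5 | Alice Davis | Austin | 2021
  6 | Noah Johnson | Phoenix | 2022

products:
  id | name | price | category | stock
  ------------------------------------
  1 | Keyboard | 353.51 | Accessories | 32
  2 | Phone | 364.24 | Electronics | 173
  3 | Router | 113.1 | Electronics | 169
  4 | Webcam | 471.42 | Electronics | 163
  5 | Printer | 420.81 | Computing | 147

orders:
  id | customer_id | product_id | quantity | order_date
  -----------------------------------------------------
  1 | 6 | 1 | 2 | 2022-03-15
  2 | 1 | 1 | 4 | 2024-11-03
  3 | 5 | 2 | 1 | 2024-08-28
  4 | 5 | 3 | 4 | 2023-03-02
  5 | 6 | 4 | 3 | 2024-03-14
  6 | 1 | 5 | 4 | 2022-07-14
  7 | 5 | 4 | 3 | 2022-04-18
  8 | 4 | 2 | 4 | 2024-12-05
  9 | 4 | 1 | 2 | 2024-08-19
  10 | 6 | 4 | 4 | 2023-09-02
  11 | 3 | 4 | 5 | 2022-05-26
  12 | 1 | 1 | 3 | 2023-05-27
SELECT name, stock FROM products WHERE stock >= (SELECT MIN(stock) FROM products)

Execution result:
name | stock
Keyboard | 32
Phone | 173
Router | 169
Webcam | 163
Printer | 147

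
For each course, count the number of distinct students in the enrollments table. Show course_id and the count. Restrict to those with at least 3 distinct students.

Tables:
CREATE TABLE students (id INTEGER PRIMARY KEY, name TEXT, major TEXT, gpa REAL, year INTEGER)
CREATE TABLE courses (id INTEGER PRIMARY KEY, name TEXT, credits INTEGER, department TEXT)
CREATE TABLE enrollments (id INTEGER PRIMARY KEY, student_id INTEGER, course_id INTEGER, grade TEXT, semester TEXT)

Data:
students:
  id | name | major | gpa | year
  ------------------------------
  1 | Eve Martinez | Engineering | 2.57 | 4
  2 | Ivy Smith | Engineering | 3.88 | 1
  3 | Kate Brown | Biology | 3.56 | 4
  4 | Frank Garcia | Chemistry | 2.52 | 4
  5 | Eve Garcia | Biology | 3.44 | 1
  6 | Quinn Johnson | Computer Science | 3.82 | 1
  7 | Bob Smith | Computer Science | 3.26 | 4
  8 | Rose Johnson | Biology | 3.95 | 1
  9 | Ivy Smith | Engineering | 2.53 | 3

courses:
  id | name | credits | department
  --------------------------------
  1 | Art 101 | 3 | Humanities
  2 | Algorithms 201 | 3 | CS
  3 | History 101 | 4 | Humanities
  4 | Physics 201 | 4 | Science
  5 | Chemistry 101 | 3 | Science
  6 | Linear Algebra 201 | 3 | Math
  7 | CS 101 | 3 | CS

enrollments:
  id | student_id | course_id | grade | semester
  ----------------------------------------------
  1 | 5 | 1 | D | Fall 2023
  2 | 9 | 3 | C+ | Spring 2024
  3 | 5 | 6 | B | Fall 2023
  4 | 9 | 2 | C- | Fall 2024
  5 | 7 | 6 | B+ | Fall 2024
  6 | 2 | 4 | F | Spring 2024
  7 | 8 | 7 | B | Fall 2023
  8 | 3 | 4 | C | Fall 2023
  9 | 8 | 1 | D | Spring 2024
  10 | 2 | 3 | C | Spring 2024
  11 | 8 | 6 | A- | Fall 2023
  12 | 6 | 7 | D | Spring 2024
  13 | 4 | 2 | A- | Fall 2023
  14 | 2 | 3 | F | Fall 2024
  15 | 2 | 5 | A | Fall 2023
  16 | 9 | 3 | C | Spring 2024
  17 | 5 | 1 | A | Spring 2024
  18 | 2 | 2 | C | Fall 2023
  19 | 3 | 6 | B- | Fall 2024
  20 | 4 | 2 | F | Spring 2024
SELECT course_id, COUNT(DISTINCT student_id) AS distinct_student_count FROM enrollments GROUP BY course_id HAVING COUNT(DISTINCT student_id) >= 3

Execution result:
course_id | distinct_student_count
2 | 3
6 | 4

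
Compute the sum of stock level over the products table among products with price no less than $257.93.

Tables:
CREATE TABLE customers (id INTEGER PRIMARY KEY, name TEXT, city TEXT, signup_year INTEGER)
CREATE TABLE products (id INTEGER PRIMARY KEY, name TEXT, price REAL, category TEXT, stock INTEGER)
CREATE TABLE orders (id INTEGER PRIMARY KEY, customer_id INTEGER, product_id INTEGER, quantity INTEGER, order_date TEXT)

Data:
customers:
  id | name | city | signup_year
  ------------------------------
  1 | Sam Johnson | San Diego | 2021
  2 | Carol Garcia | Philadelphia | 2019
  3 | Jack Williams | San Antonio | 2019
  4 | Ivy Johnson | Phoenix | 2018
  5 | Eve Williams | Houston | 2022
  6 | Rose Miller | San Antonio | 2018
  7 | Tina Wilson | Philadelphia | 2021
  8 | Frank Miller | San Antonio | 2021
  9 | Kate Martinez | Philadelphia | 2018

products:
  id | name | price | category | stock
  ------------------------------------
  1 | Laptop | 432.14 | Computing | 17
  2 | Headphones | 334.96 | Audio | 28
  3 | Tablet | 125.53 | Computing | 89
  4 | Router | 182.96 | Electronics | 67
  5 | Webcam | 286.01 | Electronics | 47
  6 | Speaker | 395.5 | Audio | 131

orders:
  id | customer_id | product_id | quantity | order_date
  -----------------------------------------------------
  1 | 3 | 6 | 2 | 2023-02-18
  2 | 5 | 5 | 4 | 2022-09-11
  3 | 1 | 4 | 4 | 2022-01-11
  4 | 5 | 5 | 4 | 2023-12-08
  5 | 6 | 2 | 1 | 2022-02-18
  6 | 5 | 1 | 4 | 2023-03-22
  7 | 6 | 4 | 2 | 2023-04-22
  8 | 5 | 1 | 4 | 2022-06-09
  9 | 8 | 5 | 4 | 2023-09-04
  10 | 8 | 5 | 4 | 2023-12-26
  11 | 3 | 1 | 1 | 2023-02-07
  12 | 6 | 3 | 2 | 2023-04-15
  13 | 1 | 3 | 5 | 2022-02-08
SELECT SUM(stock) FROM products WHERE price >= 257.93

Execution result:
223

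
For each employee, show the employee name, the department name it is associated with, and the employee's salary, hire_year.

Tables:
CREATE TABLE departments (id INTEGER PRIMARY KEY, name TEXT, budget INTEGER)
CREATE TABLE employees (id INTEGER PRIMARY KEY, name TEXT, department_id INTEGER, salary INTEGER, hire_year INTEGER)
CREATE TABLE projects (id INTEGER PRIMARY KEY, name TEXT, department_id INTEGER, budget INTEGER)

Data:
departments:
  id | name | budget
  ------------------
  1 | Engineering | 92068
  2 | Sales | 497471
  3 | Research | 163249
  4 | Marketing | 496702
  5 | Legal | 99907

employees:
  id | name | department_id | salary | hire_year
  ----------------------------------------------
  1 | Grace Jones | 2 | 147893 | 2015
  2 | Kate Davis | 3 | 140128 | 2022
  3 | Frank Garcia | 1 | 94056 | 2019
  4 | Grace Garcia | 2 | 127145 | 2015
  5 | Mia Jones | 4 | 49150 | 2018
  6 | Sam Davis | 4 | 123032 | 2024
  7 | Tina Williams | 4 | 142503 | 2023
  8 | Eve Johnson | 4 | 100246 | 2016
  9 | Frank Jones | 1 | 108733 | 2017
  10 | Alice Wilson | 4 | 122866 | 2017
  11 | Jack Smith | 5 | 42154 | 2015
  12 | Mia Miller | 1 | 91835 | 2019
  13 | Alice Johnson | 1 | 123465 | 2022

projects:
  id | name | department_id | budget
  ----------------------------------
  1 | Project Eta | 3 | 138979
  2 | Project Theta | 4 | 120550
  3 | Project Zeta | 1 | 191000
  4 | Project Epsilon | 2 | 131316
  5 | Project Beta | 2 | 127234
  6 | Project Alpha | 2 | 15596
SELECT c.name, p.name AS department, c.salary, c.hire_year FROM employees c JOIN departments p ON c.department_id = p.id

Execution result:
name | department | salary | hire_year
Grace Jones | Sales | 147893 | 2015
Kate Davis | Research | 140128 | 2022
Frank Garcia | Engineering | 94056 | 2019
Grace Garcia | Sales | 127145 | 2015
Mia Jones | Marketing | 49150 | 2018
Sam Davis | Marketing | 123032 | 2024
Tina Williams | Marketing | 142503 | 2023
Eve Johnson | Marketing | 100246 | 2016
Frank Jones | Engineering | 108733 | 2017
Alice Wilson | Marketing | 122866 | 2017
Jack Smith | Legal | 42154 | 2015
Mia Miller | Engineering | 91835 | 2019
Alice Johnson | Engineering | 123465 | 2022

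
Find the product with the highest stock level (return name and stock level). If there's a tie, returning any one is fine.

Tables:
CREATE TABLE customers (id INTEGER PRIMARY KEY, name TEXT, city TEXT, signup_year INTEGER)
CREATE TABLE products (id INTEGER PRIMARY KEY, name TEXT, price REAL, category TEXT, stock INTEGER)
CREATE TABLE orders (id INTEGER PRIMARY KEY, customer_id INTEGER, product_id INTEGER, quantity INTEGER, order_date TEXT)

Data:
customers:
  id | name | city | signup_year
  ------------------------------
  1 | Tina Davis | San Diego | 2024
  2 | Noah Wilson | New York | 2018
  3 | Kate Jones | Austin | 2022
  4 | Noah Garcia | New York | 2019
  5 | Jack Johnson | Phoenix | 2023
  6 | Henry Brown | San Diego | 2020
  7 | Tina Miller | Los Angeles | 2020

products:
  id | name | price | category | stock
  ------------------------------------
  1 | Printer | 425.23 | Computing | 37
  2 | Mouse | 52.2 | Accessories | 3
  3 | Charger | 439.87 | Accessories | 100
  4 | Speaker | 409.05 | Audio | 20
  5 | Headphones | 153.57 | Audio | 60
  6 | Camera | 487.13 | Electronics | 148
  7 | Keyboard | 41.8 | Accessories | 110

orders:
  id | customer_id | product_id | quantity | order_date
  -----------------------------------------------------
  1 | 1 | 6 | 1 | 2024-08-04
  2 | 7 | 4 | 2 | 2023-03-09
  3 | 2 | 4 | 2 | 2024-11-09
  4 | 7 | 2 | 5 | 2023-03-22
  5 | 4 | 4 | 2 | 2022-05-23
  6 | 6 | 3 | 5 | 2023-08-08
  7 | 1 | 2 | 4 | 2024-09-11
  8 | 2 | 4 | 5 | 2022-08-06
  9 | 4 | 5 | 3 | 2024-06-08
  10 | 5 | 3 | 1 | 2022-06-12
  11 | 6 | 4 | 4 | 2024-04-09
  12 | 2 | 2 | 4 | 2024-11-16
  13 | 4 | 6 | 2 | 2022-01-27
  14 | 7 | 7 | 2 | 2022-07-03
SELECT name, stock FROM products ORDER BY stock DESC LIMIT 1

Execution result:
name | stock
Camera | 148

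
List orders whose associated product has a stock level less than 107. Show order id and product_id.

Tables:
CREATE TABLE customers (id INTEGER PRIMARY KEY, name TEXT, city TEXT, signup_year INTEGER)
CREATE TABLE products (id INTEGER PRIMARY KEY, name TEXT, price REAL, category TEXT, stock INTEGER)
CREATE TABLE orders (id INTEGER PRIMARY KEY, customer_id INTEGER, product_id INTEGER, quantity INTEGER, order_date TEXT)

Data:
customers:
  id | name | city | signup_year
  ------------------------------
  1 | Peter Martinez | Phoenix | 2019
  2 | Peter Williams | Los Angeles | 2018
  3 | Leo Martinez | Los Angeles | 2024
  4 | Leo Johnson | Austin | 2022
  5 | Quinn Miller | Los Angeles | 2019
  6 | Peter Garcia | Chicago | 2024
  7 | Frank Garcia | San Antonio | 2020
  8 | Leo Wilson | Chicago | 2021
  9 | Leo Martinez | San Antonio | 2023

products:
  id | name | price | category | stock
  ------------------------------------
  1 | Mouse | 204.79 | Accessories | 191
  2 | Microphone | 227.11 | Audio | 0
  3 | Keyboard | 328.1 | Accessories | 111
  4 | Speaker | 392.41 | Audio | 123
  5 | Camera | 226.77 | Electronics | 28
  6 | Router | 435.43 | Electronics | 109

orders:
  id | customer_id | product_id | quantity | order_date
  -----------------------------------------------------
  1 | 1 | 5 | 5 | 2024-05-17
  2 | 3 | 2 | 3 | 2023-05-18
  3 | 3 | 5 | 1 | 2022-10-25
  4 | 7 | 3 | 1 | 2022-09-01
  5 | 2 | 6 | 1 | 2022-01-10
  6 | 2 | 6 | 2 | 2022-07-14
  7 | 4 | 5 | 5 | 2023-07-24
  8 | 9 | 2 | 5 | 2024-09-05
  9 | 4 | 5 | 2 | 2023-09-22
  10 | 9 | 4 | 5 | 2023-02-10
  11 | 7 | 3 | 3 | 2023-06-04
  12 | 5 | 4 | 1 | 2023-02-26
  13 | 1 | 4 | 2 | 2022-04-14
SELECT id, product_id FROM orders WHERE product_id IN (SELECT id FROM products WHERE stock < 107)

Execution result:
id | product_id
1 | 5
2 | 2
3 | 5
7 | 5
8 | 2
9 | 5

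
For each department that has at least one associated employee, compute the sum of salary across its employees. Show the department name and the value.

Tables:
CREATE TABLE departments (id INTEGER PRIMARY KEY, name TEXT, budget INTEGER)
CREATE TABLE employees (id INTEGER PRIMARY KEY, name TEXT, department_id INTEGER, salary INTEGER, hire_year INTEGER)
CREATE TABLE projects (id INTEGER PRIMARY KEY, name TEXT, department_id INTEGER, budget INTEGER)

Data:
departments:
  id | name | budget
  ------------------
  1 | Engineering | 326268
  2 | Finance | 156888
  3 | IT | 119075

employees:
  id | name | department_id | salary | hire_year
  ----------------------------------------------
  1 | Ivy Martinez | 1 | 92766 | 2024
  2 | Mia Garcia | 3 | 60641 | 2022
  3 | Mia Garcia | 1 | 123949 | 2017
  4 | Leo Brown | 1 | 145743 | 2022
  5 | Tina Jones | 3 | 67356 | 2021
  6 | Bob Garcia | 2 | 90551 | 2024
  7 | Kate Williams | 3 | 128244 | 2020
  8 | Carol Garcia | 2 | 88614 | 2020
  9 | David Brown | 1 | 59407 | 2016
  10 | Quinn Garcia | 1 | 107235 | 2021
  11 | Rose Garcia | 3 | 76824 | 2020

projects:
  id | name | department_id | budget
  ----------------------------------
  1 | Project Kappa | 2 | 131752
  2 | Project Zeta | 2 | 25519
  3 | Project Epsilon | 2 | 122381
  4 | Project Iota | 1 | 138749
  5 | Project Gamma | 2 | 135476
SELECT p.name, SUM(c.salary) AS sum_salary FROM employees c JOIN departments p ON c.department_id = p.id GROUP BY p.id, p.name

Execution result:
name | sum_salary
Engineering | 529100
Finance | 179165
IT | 333065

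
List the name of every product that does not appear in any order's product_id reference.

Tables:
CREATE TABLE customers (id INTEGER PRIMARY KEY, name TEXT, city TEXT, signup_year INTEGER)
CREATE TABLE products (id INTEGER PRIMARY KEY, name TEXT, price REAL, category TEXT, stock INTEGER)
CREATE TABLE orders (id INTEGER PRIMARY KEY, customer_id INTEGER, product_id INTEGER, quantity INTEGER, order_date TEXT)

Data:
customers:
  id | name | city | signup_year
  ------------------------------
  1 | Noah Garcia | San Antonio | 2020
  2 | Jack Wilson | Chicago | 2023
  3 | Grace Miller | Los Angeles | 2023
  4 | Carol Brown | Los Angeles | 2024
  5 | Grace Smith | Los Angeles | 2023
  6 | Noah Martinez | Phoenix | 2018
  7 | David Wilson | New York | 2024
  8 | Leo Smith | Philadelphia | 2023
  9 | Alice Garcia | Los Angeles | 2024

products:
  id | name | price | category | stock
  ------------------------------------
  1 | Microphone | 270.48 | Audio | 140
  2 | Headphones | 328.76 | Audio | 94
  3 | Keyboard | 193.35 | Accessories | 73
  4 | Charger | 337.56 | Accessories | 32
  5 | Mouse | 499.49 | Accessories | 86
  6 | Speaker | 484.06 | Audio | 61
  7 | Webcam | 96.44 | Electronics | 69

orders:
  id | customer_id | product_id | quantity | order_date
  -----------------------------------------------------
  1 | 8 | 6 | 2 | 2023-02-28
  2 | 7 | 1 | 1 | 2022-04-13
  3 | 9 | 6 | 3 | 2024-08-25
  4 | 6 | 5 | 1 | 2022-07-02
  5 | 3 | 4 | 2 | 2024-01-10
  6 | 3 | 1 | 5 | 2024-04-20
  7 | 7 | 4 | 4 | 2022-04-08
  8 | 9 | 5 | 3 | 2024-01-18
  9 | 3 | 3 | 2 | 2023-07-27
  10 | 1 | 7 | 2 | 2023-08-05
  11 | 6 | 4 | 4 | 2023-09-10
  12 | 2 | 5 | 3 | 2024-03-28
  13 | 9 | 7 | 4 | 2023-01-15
SELECT p.name FROM products p LEFT JOIN orders c ON c.product_id = p.id WHERE c.id IS NULL

Execution result:
Headphones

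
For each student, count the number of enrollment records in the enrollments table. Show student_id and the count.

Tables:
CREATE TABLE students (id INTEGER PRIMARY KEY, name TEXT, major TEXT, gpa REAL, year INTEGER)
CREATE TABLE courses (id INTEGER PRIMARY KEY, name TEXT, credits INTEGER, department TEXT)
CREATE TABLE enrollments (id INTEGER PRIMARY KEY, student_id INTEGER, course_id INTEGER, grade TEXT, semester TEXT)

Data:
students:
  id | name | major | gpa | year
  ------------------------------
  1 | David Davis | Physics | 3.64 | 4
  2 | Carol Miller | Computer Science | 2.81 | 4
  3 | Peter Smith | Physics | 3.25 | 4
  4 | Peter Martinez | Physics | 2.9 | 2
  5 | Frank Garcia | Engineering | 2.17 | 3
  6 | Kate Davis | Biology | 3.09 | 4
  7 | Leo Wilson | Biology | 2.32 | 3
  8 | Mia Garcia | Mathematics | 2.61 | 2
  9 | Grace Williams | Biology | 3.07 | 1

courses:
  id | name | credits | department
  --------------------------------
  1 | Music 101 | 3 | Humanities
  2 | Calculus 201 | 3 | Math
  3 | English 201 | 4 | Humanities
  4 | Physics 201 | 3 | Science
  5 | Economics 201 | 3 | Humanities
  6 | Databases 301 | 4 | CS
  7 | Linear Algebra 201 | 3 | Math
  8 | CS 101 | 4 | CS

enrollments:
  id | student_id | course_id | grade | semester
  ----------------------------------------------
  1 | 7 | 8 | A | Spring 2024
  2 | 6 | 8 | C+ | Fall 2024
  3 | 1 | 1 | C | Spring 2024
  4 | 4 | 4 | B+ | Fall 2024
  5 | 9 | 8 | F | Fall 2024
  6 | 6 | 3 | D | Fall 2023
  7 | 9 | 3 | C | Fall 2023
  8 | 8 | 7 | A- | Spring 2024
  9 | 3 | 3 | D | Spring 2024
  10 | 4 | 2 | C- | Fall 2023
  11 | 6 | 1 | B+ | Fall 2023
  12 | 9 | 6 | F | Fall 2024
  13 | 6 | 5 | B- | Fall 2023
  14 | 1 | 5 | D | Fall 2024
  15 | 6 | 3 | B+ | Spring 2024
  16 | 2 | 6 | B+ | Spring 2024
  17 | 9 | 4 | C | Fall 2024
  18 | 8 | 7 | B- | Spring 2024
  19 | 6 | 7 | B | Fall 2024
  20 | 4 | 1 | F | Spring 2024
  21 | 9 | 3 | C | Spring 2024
SELECT student_id, COUNT(*) AS enrollment_count FROM enrollments GROUP BY student_id

Execution result:
student_id | enrollment_count
1 | 2
2 | 1
3 | 1
4 | 3
6 | 6
7 | 1
8 | 2
9 | 5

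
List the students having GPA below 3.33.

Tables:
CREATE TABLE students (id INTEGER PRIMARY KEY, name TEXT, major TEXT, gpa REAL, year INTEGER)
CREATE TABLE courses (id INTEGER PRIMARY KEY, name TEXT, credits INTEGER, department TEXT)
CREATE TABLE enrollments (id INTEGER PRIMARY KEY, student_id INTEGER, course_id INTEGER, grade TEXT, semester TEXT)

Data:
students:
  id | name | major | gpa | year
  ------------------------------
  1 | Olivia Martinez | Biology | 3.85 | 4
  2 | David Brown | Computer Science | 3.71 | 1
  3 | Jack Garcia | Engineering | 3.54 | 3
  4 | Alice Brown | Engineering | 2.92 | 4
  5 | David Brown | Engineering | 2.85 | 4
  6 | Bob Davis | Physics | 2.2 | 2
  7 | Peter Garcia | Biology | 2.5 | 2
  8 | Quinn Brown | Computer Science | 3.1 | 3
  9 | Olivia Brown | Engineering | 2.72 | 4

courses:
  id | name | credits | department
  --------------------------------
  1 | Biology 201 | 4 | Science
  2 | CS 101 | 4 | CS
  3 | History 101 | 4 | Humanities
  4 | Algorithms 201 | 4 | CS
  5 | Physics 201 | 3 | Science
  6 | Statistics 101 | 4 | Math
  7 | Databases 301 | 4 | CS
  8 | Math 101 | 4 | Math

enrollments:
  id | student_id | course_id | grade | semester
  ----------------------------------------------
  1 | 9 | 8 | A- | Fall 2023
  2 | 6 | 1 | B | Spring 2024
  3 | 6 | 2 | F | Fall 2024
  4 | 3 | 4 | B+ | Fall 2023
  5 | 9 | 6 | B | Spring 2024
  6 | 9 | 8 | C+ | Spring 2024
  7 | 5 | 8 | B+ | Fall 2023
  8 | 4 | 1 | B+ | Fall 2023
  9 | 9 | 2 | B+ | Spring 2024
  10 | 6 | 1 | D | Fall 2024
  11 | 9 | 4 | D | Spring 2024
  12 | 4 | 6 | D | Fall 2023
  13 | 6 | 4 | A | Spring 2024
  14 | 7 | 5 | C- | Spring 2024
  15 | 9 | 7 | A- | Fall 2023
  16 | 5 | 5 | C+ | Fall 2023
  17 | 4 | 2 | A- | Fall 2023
SELECT name, gpa FROM students WHERE gpa < 3.33

Execution result:
name | gpa
Alice Brown | 2.92
David Brown | 2.85
Bob Davis | 2.20
Peter Garcia | 2.50
Quinn Brown | 3.10
Olivia Brown | 2.72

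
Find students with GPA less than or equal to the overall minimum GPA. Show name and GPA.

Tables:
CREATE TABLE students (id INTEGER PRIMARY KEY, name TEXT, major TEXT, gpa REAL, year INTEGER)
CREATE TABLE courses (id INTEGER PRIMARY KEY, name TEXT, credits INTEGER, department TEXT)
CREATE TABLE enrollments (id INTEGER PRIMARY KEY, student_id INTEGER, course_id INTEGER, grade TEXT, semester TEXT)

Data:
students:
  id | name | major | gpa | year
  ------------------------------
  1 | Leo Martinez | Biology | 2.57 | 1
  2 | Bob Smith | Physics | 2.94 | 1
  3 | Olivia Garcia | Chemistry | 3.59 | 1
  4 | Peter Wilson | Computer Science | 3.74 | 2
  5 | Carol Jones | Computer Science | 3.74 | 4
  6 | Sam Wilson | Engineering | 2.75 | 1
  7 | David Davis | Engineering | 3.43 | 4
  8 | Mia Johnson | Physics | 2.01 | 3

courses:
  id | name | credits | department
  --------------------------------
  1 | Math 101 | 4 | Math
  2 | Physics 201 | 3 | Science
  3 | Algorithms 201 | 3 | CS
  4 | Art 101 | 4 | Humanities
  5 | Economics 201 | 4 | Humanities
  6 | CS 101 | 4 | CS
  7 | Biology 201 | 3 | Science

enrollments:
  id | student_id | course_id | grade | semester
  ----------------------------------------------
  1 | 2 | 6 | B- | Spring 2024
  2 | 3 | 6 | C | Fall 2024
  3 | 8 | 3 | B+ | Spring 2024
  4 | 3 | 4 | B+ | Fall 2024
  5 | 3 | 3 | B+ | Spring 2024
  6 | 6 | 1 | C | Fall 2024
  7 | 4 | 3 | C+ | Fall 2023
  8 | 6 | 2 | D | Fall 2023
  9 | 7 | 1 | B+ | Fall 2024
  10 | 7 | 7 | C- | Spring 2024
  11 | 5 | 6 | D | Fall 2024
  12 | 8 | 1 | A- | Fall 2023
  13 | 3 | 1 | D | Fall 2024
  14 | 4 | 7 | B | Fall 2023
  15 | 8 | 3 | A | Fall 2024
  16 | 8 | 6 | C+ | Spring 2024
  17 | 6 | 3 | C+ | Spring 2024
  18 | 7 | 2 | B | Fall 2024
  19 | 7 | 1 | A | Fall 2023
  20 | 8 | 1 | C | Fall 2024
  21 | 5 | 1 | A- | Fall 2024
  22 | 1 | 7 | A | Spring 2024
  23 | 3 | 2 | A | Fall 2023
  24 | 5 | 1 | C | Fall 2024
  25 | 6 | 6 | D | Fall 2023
SELECT name, gpa FROM students WHERE gpa <= (SELECT MIN(gpa) FROM students)

Execution result:
name | gpa
Mia Johnson | 2.01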